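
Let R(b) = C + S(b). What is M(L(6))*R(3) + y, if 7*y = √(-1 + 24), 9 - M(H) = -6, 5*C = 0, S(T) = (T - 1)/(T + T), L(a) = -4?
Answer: 5 + √23/7 ≈ 5.6851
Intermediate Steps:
S(T) = (-1 + T)/(2*T) (S(T) = (-1 + T)/((2*T)) = (-1 + T)*(1/(2*T)) = (-1 + T)/(2*T))
C = 0 (C = (⅕)*0 = 0)
M(H) = 15 (M(H) = 9 - 1*(-6) = 9 + 6 = 15)
R(b) = (-1 + b)/(2*b) (R(b) = 0 + (-1 + b)/(2*b) = (-1 + b)/(2*b))
y = √23/7 (y = √(-1 + 24)/7 = √23/7 ≈ 0.68512)
M(L(6))*R(3) + y = 15*((½)*(-1 + 3)/3) + √23/7 = 15*((½)*(⅓)*2) + √23/7 = 15*(⅓) + √23/7 = 5 + √23/7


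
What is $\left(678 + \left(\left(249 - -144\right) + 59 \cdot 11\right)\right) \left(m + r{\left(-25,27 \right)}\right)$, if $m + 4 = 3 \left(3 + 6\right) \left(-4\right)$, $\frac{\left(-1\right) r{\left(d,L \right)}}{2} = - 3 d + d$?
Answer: $-364640$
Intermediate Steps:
$r{\left(d,L \right)} = 4 d$ ($r{\left(d,L \right)} = - 2 \left(- 3 d + d\right) = - 2 \left(- 2 d\right) = 4 d$)
$m = -112$ ($m = -4 + 3 \left(3 + 6\right) \left(-4\right) = -4 + 3 \cdot 9 \left(-4\right) = -4 + 27 \left(-4\right) = -4 - 108 = -112$)
$\left(678 + \left(\left(249 - -144\right) + 59 \cdot 11\right)\right) \left(m + r{\left(-25,27 \right)}\right) = \left(678 + \left(\left(249 - -144\right) + 59 \cdot 11\right)\right) \left(-112 + 4 \left(-25\right)\right) = \left(678 + \left(\left(249 + 144\right) + 649\right)\right) \left(-112 - 100\right) = \left(678 + \left(393 + 649\right)\right) \left(-212\right) = \left(678 + 1042\right) \left(-212\right) = 1720 \left(-212\right) = -364640$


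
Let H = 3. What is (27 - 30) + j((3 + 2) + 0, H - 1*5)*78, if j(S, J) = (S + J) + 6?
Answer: 699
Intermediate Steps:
j(S, J) = 6 + J + S (j(S, J) = (J + S) + 6 = 6 + J + S)
(27 - 30) + j((3 + 2) + 0, H - 1*5)*78 = (27 - 30) + (6 + (3 - 1*5) + ((3 + 2) + 0))*78 = -3 + (6 + (3 - 5) + (5 + 0))*78 = -3 + (6 - 2 + 5)*78 = -3 + 9*78 = -3 + 702 = 699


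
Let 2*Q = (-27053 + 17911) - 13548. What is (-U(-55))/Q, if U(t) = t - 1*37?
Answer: -92/11345 ≈ -0.0081093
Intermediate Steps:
U(t) = -37 + t (U(t) = t - 37 = -37 + t)
Q = -11345 (Q = ((-27053 + 17911) - 13548)/2 = (-9142 - 13548)/2 = (1/2)*(-22690) = -11345)
(-U(-55))/Q = -(-37 - 55)/(-11345) = -1*(-92)*(-1/11345) = 92*(-1/11345) = -92/11345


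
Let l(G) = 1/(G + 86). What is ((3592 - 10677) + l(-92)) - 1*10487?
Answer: -105433/6 ≈ -17572.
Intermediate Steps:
l(G) = 1/(86 + G)
((3592 - 10677) + l(-92)) - 1*10487 = ((3592 - 10677) + 1/(86 - 92)) - 1*10487 = (-7085 + 1/(-6)) - 10487 = (-7085 - ⅙) - 10487 = -42511/6 - 10487 = -105433/6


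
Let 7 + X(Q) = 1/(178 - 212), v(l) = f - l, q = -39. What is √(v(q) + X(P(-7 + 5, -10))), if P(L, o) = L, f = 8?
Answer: 3*√5134/34 ≈ 6.3222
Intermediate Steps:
v(l) = 8 - l
X(Q) = -239/34 (X(Q) = -7 + 1/(178 - 212) = -7 + 1/(-34) = -7 - 1/34 = -239/34)
√(v(q) + X(P(-7 + 5, -10))) = √((8 - 1*(-39)) - 239/34) = √((8 + 39) - 239/34) = √(47 - 239/34) = √(1359/34) = 3*√5134/34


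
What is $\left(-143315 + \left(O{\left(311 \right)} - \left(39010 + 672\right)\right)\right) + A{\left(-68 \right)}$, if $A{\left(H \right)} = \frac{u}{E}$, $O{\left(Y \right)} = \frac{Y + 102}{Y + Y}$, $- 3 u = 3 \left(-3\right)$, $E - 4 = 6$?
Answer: $- \frac{284558836}{1555} \approx -1.83 \cdot 10^{5}$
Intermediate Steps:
$E = 10$ ($E = 4 + 6 = 10$)
$u = 3$ ($u = - \frac{3 \left(-3\right)}{3} = \left(- \frac{1}{3}\right) \left(-9\right) = 3$)
$O{\left(Y \right)} = \frac{102 + Y}{2 Y}$
$A{\left(H \right)} = \frac{3}{10}$
$\left(-143315 + \left(O{\left(311 \right)} - \left(39010 + 672\right)\right)\right) + A{\left(-68 \right)} = \left(-143315 + \left(\frac{102 + 311}{2 \cdot 311} - \left(39010 + 672\right)\right)\right) + \frac{3}{10} = \left(-143315 + \left(\frac{1}{2} \cdot \frac{1}{311} \cdot 413 - 39682\right)\right) + \frac{3}{10} = \left(-143315 + \left(\frac{413}{622} - 39682\right)\right) + \frac{3}{10} = \left(-143315 - \frac{24681791}{622}\right) + \frac{3}{10} = - \frac{113823721}{622} + \frac{3}{10} = - \frac{284558836}{1555}$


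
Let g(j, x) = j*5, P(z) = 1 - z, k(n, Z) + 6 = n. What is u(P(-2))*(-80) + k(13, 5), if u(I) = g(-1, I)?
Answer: 407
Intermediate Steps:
k(n, Z) = -6 + n
g(j, x) = 5*j
u(I) = -5 (u(I) = 5*(-1) = -5)
u(P(-2))*(-80) + k(13, 5) = -5*(-80) + (-6 + 13) = 400 + 7 = 407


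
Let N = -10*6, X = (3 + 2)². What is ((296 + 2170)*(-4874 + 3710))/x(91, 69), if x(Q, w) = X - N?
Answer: -2870424/85 ≈ -33770.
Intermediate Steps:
X = 25 (X = 5² = 25)
N = -60
x(Q, w) = 85 (x(Q, w) = 25 - 1*(-60) = 25 + 60 = 85)
((296 + 2170)*(-4874 + 3710))/x(91, 69) = ((296 + 2170)*(-4874 + 3710))/85 = (2466*(-1164))*(1/85) = -2870424*1/85 = -2870424/85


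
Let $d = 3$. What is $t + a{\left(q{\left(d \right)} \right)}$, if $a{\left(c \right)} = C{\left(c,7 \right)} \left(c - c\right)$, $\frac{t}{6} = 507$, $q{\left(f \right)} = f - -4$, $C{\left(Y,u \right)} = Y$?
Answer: $3042$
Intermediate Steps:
$q{\left(f \right)} = 4 + f$ ($q{\left(f \right)} = f + 4 = 4 + f$)
$t = 3042$ ($t = 6 \cdot 507 = 3042$)
$a{\left(c \right)} = 0$ ($a{\left(c \right)} = c \left(c - c\right) = c 0 = 0$)
$t + a{\left(q{\left(d \right)} \right)} = 3042 + 0 = 3042$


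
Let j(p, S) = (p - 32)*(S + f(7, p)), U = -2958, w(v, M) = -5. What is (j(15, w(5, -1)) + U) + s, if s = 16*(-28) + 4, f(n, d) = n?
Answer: -3436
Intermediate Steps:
j(p, S) = (-32 + p)*(7 + S) (j(p, S) = (p - 32)*(S + 7) = (-32 + p)*(7 + S))
s = -444 (s = -448 + 4 = -444)
(j(15, w(5, -1)) + U) + s = ((-224 - 32*(-5) + 7*15 - 5*15) - 2958) - 444 = ((-224 + 160 + 105 - 75) - 2958) - 444 = (-34 - 2958) - 444 = -2992 - 444 = -3436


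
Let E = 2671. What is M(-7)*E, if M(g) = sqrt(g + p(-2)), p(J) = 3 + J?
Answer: 2671*I*sqrt(6) ≈ 6542.6*I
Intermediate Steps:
M(g) = sqrt(1 + g) (M(g) = sqrt(g + (3 - 2)) = sqrt(g + 1) = sqrt(1 + g))
M(-7)*E = sqrt(1 - 7)*2671 = sqrt(-6)*2671 = (I*sqrt(6))*2671 = 2671*I*sqrt(6)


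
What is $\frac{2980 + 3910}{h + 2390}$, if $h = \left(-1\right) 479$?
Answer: $\frac{530}{147} \approx 3.6054$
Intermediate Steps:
$h = -479$
$\frac{2980 + 3910}{h + 2390} = \frac{2980 + 3910}{-479 + 2390} = \frac{6890}{1911} = 6890 \cdot \frac{1}{1911} = \frac{530}{147}$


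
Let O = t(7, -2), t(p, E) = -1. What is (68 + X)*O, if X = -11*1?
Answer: -57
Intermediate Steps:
O = -1
X = -11
(68 + X)*O = (68 - 11)*(-1) = 57*(-1) = -57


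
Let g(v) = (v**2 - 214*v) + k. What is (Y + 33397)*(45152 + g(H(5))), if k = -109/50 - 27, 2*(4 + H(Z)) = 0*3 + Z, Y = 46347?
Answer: 90601285152/25 ≈ 3.6241e+9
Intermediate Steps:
H(Z) = -4 + Z/2 (H(Z) = -4 + (0*3 + Z)/2 = -4 + (0 + Z)/2 = -4 + Z/2)
k = -1459/50 (k = -109*1/50 - 27 = -109/50 - 27 = -1459/50 ≈ -29.180)
g(v) = -1459/50 + v**2 - 214*v (g(v) = (v**2 - 214*v) - 1459/50 = -1459/50 + v**2 - 214*v)
(Y + 33397)*(45152 + g(H(5))) = (46347 + 33397)*(45152 + (-1459/50 + (-4 + (1/2)*5)**2 - 214*(-4 + (1/2)*5))) = 79744*(45152 + (-1459/50 + (-4 + 5/2)**2 - 214*(-4 + 5/2))) = 79744*(45152 + (-1459/50 + (-3/2)**2 - 214*(-3/2))) = 79744*(45152 + (-1459/50 + 9/4 + 321)) = 79744*(45152 + 29407/100) = 79744*(4544607/100) = 90601285152/25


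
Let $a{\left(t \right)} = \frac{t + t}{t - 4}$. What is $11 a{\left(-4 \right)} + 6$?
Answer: $17$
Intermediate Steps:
$a{\left(t \right)} = \frac{2 t}{-4 + t}$
$11 a{\left(-4 \right)} + 6 = 11 \cdot 2 \left(-4\right) \frac{1}{-4 - 4} + 6 = 11 \cdot 2 \left(-4\right) \frac{1}{-8} + 6 = 11 \cdot 2 \left(-4\right) \left(- \frac{1}{8}\right) + 6 = 11 \cdot 1 + 6 = 11 + 6 = 17$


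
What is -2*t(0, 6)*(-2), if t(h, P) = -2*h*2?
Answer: 0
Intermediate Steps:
t(h, P) = -4*h
-2*t(0, 6)*(-2) = -(-8)*0*(-2) = -2*0*(-2) = 0*(-2) = 0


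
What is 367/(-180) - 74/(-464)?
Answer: -19621/10440 ≈ -1.8794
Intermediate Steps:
367/(-180) - 74/(-464) = 367*(-1/180) - 74*(-1/464) = -367/180 + 37/232 = -19621/10440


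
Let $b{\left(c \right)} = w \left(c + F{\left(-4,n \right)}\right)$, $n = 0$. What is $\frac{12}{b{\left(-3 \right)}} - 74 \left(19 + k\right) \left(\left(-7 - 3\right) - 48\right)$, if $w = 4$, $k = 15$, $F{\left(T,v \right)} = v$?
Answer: $145927$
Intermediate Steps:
$b{\left(c \right)} = 4 c$ ($b{\left(c \right)} = 4 \left(c + 0\right) = 4 c$)
$\frac{12}{b{\left(-3 \right)}} - 74 \left(19 + k\right) \left(\left(-7 - 3\right) - 48\right) = \frac{12}{4 \left(-3\right)} - 74 \left(19 + 15\right) \left(\left(-7 - 3\right) - 48\right) = \frac{12}{-12} - 74 \cdot 34 \left(\left(-7 - 3\right) - 48\right) = 12 \left(- \frac{1}{12}\right) - 74 \cdot 34 \left(-10 - 48\right) = -1 - 74 \cdot 34 \left(-58\right) = -1 - -145928 = -1 + 145928 = 145927$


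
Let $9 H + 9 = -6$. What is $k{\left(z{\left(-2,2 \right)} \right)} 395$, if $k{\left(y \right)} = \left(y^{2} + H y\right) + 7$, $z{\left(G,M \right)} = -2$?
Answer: $\frac{16985}{3} \approx 5661.7$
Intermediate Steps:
$H = - \frac{5}{3}$ ($H = -1 + \frac{1}{9} \left(-6\right) = -1 - \frac{2}{3} = - \frac{5}{3} \approx -1.6667$)
$k{\left(y \right)} = 7 + y^{2} - \frac{5 y}{3}$ ($k{\left(y \right)} = \left(y^{2} - \frac{5 y}{3}\right) + 7 = 7 + y^{2} - \frac{5 y}{3}$)
$k{\left(z{\left(-2,2 \right)} \right)} 395 = \left(7 + \left(-2\right)^{2} - - \frac{10}{3}\right) 395 = \left(7 + 4 + \frac{10}{3}\right) 395 = \frac{43}{3} \cdot 395 = \frac{16985}{3}$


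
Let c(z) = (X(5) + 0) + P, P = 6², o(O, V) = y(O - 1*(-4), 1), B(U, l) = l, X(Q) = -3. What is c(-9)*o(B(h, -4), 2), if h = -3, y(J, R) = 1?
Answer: 33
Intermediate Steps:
o(O, V) = 1
P = 36
c(z) = 33 (c(z) = (-3 + 0) + 36 = -3 + 36 = 33)
c(-9)*o(B(h, -4), 2) = 33*1 = 33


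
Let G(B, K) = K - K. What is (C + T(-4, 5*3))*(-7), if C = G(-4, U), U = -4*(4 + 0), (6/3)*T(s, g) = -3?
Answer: 21/2 ≈ 10.500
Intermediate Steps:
T(s, g) = -3/2 (T(s, g) = (1/2)*(-3) = -3/2)
U = -16 (U = -4*4 = -16)
G(B, K) = 0
C = 0
(C + T(-4, 5*3))*(-7) = (0 - 3/2)*(-7) = -3/2*(-7) = 21/2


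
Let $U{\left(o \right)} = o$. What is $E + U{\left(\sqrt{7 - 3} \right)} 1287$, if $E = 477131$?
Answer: $479705$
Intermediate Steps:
$E + U{\left(\sqrt{7 - 3} \right)} 1287 = 477131 + \sqrt{7 - 3} \cdot 1287 = 477131 + \sqrt{4} \cdot 1287 = 477131 + 2 \cdot 1287 = 477131 + 2574 = 479705$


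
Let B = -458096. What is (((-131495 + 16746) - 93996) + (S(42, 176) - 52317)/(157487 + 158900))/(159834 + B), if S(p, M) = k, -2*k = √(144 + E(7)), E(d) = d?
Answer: 33022128316/47183109697 + √151/188732438788 ≈ 0.69987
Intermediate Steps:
k = -√151/2 (k = -√(144 + 7)/2 = -√151/2 ≈ -6.1441)
S(p, M) = -√151/2
(((-131495 + 16746) - 93996) + (S(42, 176) - 52317)/(157487 + 158900))/(159834 + B) = (((-131495 + 16746) - 93996) + (-√151/2 - 52317)/(157487 + 158900))/(159834 - 458096) = ((-114749 - 93996) + (-52317 - √151/2)/316387)/(-298262) = (-208745 + (-52317 - √151/2)*(1/316387))*(-1/298262) = (-208745 + (-52317/316387 - √151/632774))*(-1/298262) = (-66044256632/316387 - √151/632774)*(-1/298262) = 33022128316/47183109697 + √151/188732438788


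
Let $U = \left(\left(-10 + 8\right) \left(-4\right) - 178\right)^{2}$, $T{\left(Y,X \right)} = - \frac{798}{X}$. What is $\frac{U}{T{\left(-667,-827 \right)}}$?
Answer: $\frac{11950150}{399} \approx 29950.0$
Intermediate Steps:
$U = 28900$ ($U = \left(\left(-2\right) \left(-4\right) - 178\right)^{2} = \left(8 - 178\right)^{2} = \left(-170\right)^{2} = 28900$)
$\frac{U}{T{\left(-667,-827 \right)}} = \frac{28900}{\left(-798\right) \frac{1}{-827}} = \frac{28900}{\left(-798\right) \left(- \frac{1}{827}\right)} = \frac{28900}{\frac{798}{827}} = 28900 \cdot \frac{827}{798} = \frac{11950150}{399}$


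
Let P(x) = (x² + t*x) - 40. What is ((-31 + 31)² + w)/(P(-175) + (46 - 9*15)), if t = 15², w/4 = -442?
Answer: 136/683 ≈ 0.19912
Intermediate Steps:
w = -1768 (w = 4*(-442) = -1768)
t = 225
P(x) = -40 + x² + 225*x (P(x) = (x² + 225*x) - 40 = -40 + x² + 225*x)
((-31 + 31)² + w)/(P(-175) + (46 - 9*15)) = ((-31 + 31)² - 1768)/((-40 + (-175)² + 225*(-175)) + (46 - 9*15)) = (0² - 1768)/((-40 + 30625 - 39375) + (46 - 135)) = (0 - 1768)/(-8790 - 89) = -1768/(-8879) = -1768*(-1/8879) = 136/683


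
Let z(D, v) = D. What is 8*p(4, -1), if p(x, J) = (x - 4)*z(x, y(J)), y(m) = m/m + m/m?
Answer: 0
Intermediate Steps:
y(m) = 2 (y(m) = 1 + 1 = 2)
p(x, J) = x*(-4 + x) (p(x, J) = (x - 4)*x = (-4 + x)*x = x*(-4 + x))
8*p(4, -1) = 8*(4*(-4 + 4)) = 8*(4*0) = 8*0 = 0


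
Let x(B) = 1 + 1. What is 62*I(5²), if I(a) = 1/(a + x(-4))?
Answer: 62/27 ≈ 2.2963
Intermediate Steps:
x(B) = 2
I(a) = 1/(2 + a) (I(a) = 1/(a + 2) = 1/(2 + a))
62*I(5²) = 62/(2 + 5²) = 62/(2 + 25) = 62/27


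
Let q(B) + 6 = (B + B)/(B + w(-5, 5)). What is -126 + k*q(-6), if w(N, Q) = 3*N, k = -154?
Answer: 710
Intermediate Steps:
q(B) = -6 + 2*B/(-15 + B) (q(B) = -6 + (B + B)/(B + 3*(-5)) = -6 + (2*B)/(B - 15) = -6 + (2*B)/(-15 + B) = -6 + 2*B/(-15 + B))
-126 + k*q(-6) = -126 - 308*(45 - 2*(-6))/(-15 - 6) = -126 - 308*(45 + 12)/(-21) = -126 - 308*(-1)*57/21 = -126 - 154*(-38/7) = -126 + 836 = 710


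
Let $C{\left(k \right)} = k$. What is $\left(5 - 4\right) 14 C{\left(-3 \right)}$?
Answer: $-42$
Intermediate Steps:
$\left(5 - 4\right) 14 C{\left(-3 \right)} = \left(5 - 4\right) 14 \left(-3\right) = 1 \cdot 14 \left(-3\right) = 14 \left(-3\right) = -42$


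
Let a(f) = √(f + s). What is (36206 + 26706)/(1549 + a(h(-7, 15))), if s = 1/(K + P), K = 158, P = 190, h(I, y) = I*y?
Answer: 33912839424/835028087 - 125824*I*√3178893/835028087 ≈ 40.613 - 0.26866*I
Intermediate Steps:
s = 1/348 (s = 1/(158 + 190) = 1/348 ≈ 0.0028736)
a(f) = √(1/348 + f) (a(f) = √(f + 1/348) = √(1/348 + f))
(36206 + 26706)/(1549 + a(h(-7, 15))) = (36206 + 26706)/(1549 + √(87 + 30276*(-7*15))/174) = 62912/(1549 + √(87 + 30276*(-105))/174) = 62912/(1549 + √(87 - 3178980)/174) = 62912/(1549 + √(-3178893)/174) = 62912/(1549 + (I*√3178893)/174) = 62912/(1549 + I*√3178893/174)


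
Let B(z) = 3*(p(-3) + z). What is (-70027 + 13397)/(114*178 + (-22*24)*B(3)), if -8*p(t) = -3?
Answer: -28315/7473 ≈ -3.7890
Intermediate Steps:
p(t) = 3/8 (p(t) = -⅛*(-3) = 3/8)
B(z) = 9/8 + 3*z (B(z) = 3*(3/8 + z) = 9/8 + 3*z)
(-70027 + 13397)/(114*178 + (-22*24)*B(3)) = (-70027 + 13397)/(114*178 + (-22*24)*(9/8 + 3*3)) = -56630/(20292 - 528*(9/8 + 9)) = -56630/(20292 - 528*81/8) = -56630/(20292 - 5346) = -56630/14946 = -56630*1/14946 = -28315/7473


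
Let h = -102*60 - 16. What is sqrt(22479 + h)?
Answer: sqrt(16343) ≈ 127.84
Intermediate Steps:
h = -6136 (h = -6120 - 16 = -6136)
sqrt(22479 + h) = sqrt(22479 - 6136) = sqrt(16343)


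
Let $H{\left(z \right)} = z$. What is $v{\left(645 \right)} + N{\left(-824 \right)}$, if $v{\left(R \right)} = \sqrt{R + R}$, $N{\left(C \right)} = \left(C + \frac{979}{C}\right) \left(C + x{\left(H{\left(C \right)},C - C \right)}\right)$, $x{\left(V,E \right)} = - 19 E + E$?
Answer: $679955 + \sqrt{1290} \approx 6.7999 \cdot 10^{5}$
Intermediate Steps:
$x{\left(V,E \right)} = - 18 E$
$N{\left(C \right)} = C \left(C + \frac{979}{C}\right)$ ($N{\left(C \right)} = \left(C + \frac{979}{C}\right) \left(C - 18 \left(C - C\right)\right) = \left(C + \frac{979}{C}\right) \left(C - 0\right) = \left(C + \frac{979}{C}\right) \left(C + 0\right) = \left(C + \frac{979}{C}\right) C = C \left(C + \frac{979}{C}\right)$)
$v{\left(R \right)} = \sqrt{2} \sqrt{R}$ ($v{\left(R \right)} = \sqrt{2 R} = \sqrt{2} \sqrt{R}$)
$v{\left(645 \right)} + N{\left(-824 \right)} = \sqrt{2} \sqrt{645} + \left(979 + \left(-824\right)^{2}\right) = \sqrt{1290} + \left(979 + 678976\right) = \sqrt{1290} + 679955 = 679955 + \sqrt{1290}$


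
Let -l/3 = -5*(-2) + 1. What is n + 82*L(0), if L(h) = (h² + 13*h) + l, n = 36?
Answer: -2670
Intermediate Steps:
l = -33 (l = -3*(-5*(-2) + 1) = -3*(10 + 1) = -3*11 = -33)
L(h) = -33 + h² + 13*h (L(h) = (h² + 13*h) - 33 = -33 + h² + 13*h)
n + 82*L(0) = 36 + 82*(-33 + 0² + 13*0) = 36 + 82*(-33 + 0 + 0) = 36 + 82*(-33) = 36 - 2706 = -2670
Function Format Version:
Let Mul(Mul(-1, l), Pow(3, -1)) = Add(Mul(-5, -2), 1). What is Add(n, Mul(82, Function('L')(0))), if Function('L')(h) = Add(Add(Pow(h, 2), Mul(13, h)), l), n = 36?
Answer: -2670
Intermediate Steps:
l = -33 (l = Mul(-3, Add(Mul(-5, -2), 1)) = Mul(-3, Add(10, 1)) = Mul(-3, 11) = -33)
Function('L')(h) = Add(-33, Pow(h, 2), Mul(13, h)) (Function('L')(h) = Add(Add(Pow(h, 2), Mul(13, h)), -33) = Add(-33, Pow(h, 2), Mul(13, h)))
Add(n, Mul(82, Function('L')(0))) = Add(36, Mul(82, Add(-33, Pow(0, 2), Mul(13, 0)))) = Add(36, Mul(82, Add(-33, 0, 0))) = Add(36, Mul(82, -33)) = Add(36, -2706) = -2670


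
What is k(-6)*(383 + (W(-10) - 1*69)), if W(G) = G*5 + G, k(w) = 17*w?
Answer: -25908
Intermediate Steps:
W(G) = 6*G (W(G) = 5*G + G = 6*G)
k(-6)*(383 + (W(-10) - 1*69)) = (17*(-6))*(383 + (6*(-10) - 1*69)) = -102*(383 + (-60 - 69)) = -102*(383 - 129) = -102*254 = -25908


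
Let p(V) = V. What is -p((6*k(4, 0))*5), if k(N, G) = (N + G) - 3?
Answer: -30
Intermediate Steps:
k(N, G) = -3 + G + N (k(N, G) = (G + N) - 3 = -3 + G + N)
-p((6*k(4, 0))*5) = -6*(-3 + 0 + 4)*5 = -6*1*5 = -6*5 = -1*30 = -30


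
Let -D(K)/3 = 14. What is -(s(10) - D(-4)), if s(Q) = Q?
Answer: -52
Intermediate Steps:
D(K) = -42 (D(K) = -3*14 = -42)
-(s(10) - D(-4)) = -(10 - 1*(-42)) = -(10 + 42) = -1*52 = -52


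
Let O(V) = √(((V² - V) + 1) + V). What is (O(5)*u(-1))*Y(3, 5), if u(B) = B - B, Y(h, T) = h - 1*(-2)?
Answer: 0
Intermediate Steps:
Y(h, T) = 2 + h (Y(h, T) = h + 2 = 2 + h)
u(B) = 0
O(V) = √(1 + V²) (O(V) = √((1 + V² - V) + V) = √(1 + V²))
(O(5)*u(-1))*Y(3, 5) = (√(1 + 5²)*0)*(2 + 3) = (√(1 + 25)*0)*5 = (√26*0)*5 = 0*5 = 0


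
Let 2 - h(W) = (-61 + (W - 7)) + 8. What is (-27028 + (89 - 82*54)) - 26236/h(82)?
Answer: -150276/5 ≈ -30055.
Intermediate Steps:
h(W) = 62 - W (h(W) = 2 - ((-61 + (W - 7)) + 8) = 2 - ((-61 + (-7 + W)) + 8) = 2 - ((-68 + W) + 8) = 2 - (-60 + W) = 2 + (60 - W) = 62 - W)
(-27028 + (89 - 82*54)) - 26236/h(82) = (-27028 + (89 - 82*54)) - 26236/(62 - 1*82) = (-27028 + (89 - 4428)) - 26236/(62 - 82) = (-27028 - 4339) - 26236/(-20) = -31367 - 26236*(-1/20) = -31367 + 6559/5 = -150276/5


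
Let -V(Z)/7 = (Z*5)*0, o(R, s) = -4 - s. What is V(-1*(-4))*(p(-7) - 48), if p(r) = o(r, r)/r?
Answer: 0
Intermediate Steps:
V(Z) = 0 (V(Z) = -7*Z*5*0 = -7*5*Z*0 = -7*0 = 0)
p(r) = (-4 - r)/r
V(-1*(-4))*(p(-7) - 48) = 0*((-4 - 1*(-7))/(-7) - 48) = 0*(-(-4 + 7)/7 - 48) = 0*(-1/7*3 - 48) = 0*(-3/7 - 48) = 0*(-339/7) = 0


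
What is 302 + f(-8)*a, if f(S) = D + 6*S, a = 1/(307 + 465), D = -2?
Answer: 116547/386 ≈ 301.94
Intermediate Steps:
a = 1/772 ≈ 0.0012953
f(S) = -2 + 6*S
302 + f(-8)*a = 302 + (-2 + 6*(-8))*(1/772) = 302 + (-2 - 48)*(1/772) = 302 - 50*1/772 = 302 - 25/386 = 116547/386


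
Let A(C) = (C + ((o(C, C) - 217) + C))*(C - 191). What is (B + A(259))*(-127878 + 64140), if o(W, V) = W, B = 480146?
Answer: -33030688788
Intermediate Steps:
A(C) = (-217 + 3*C)*(-191 + C) (A(C) = (C + ((C - 217) + C))*(C - 191) = (C + ((-217 + C) + C))*(-191 + C) = (C + (-217 + 2*C))*(-191 + C) = (-217 + 3*C)*(-191 + C))
(B + A(259))*(-127878 + 64140) = (480146 + (41447 - 790*259 + 3*259**2))*(-127878 + 64140) = (480146 + (41447 - 204610 + 3*67081))*(-63738) = (480146 + (41447 - 204610 + 201243))*(-63738) = (480146 + 38080)*(-63738) = 518226*(-63738) = -33030688788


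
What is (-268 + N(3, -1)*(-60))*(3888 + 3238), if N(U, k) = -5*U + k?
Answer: 4931192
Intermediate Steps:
N(U, k) = k - 5*U
(-268 + N(3, -1)*(-60))*(3888 + 3238) = (-268 + (-1 - 5*3)*(-60))*(3888 + 3238) = (-268 + (-1 - 15)*(-60))*7126 = (-268 - 16*(-60))*7126 = (-268 + 960)*7126 = 692*7126 = 4931192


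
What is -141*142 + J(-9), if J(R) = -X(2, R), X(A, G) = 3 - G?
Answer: -20034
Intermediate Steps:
J(R) = -3 + R (J(R) = -(3 - R) = -3 + R)
-141*142 + J(-9) = -141*142 + (-3 - 9) = -20022 - 12 = -20034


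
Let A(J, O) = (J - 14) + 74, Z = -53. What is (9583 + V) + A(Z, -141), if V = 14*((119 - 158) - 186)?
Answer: 6440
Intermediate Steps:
A(J, O) = 60 + J (A(J, O) = (-14 + J) + 74 = 60 + J)
V = -3150 (V = 14*(-39 - 186) = 14*(-225) = -3150)
(9583 + V) + A(Z, -141) = (9583 - 3150) + (60 - 53) = 6433 + 7 = 6440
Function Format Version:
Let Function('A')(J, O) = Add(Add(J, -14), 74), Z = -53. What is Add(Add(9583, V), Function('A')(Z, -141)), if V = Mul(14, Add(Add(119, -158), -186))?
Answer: 6440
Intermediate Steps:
Function('A')(J, O) = Add(60, J) (Function('A')(J, O) = Add(Add(-14, J), 74) = Add(60, J))
V = -3150 (V = Mul(14, Add(-39, -186)) = Mul(14, -225) = -3150)
Add(Add(9583, V), Function('A')(Z, -141)) = Add(Add(9583, -3150), Add(60, -53)) = Add(6433, 7) = 6440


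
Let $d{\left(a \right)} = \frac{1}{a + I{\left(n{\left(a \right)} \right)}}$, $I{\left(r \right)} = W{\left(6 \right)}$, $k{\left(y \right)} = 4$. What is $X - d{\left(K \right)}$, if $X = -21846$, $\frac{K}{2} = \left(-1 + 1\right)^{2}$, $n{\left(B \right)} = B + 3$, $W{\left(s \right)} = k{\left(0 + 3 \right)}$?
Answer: $- \frac{87385}{4} \approx -21846.0$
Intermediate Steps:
$W{\left(s \right)} = 4$
$n{\left(B \right)} = 3 + B$
$I{\left(r \right)} = 4$
$K = 0$ ($K = 2 \left(-1 + 1\right)^{2} = 2 \cdot 0^{2} = 2 \cdot 0 = 0$)
$d{\left(a \right)} = \frac{1}{4 + a}$ ($d{\left(a \right)} = \frac{1}{a + 4} = \frac{1}{4 + a}$)
$X - d{\left(K \right)} = -21846 - \frac{1}{4 + 0} = -21846 - \frac{1}{4} = - \frac{87385}{4}$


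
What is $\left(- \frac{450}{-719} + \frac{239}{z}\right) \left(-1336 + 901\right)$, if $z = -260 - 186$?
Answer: $- \frac{12553665}{320674} \approx -39.148$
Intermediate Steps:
$z = -446$ ($z = -260 - 186 = -446$)
$\left(- \frac{450}{-719} + \frac{239}{z}\right) \left(-1336 + 901\right) = \left(- \frac{450}{-719} + \frac{239}{-446}\right) \left(-1336 + 901\right) = \left(\left(-450\right) \left(- \frac{1}{719}\right) + 239 \left(- \frac{1}{446}\right)\right) \left(-435\right) = \left(\frac{450}{719} - \frac{239}{446}\right) \left(-435\right) = \frac{28859}{320674} \left(-435\right) = - \frac{12553665}{320674}$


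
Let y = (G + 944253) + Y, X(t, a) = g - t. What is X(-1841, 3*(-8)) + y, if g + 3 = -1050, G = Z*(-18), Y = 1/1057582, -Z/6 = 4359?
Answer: 1497338344167/1057582 ≈ 1.4158e+6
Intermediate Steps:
Z = -26154 (Z = -6*4359 = -26154)
Y = 1/1057582 ≈ 9.4555e-7
G = 470772 (G = -26154*(-18) = 470772)
g = -1053 (g = -3 - 1050 = -1053)
X(t, a) = -1053 - t
y = 1496504969551/1057582 (y = (470772 + 944253) + 1/1057582 = 1415025 + 1/1057582 = 1496504969551/1057582 ≈ 1.4150e+6)
X(-1841, 3*(-8)) + y = (-1053 - 1*(-1841)) + 1496504969551/1057582 = (-1053 + 1841) + 1496504969551/1057582 = 788 + 1496504969551/1057582 = 1497338344167/1057582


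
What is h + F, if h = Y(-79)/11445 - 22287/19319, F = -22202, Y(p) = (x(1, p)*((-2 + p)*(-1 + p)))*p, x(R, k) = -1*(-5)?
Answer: -330579893335/14740397 ≈ -22427.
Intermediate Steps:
x(R, k) = 5
Y(p) = 5*p*(-1 + p)*(-2 + p) (Y(p) = (5*((-2 + p)*(-1 + p)))*p = (5*((-1 + p)*(-2 + p)))*p = (5*(-1 + p)*(-2 + p))*p = 5*p*(-1 + p)*(-2 + p))
h = -3313599141/14740397 (h = (5*(-79)*(2 + (-79)² - 3*(-79)))/11445 - 22287/19319 = (5*(-79)*(2 + 6241 + 237))*(1/11445) - 22287*1/19319 = (5*(-79)*6480)*(1/11445) - 22287/19319 = -2559600*1/11445 - 22287/19319 = -170640/763 - 22287/19319 = -3313599141/14740397 ≈ -224.80)
h + F = -3313599141/14740397 - 22202 = -330579893335/14740397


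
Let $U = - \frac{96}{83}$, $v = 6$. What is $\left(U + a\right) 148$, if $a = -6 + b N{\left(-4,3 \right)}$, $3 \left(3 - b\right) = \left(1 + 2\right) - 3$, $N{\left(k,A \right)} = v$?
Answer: $\frac{133200}{83} \approx 1604.8$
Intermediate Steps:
$N{\left(k,A \right)} = 6$
$b = 3$ ($b = 3 - \frac{\left(1 + 2\right) - 3}{3} = 3 - \frac{3 - 3}{3} = 3 - 0 = 3 + 0 = 3$)
$U = - \frac{96}{83}$ ($U = \left(-96\right) \frac{1}{83} = - \frac{96}{83} \approx -1.1566$)
$a = 12$ ($a = -6 + 3 \cdot 6 = -6 + 18 = 12$)
$\left(U + a\right) 148 = \left(- \frac{96}{83} + 12\right) 148 = \frac{900}{83} \cdot 148 = \frac{133200}{83}$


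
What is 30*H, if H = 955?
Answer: 28650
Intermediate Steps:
30*H = 30*955 = 28650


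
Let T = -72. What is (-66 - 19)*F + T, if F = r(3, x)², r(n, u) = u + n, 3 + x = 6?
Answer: -3132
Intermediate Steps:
x = 3 (x = -3 + 6 = 3)
r(n, u) = n + u
F = 36 (F = (3 + 3)² = 6² = 36)
(-66 - 19)*F + T = (-66 - 19)*36 - 72 = -85*36 - 72 = -3060 - 72 = -3132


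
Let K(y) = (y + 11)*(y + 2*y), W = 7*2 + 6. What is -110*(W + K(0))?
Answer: -2200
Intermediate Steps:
W = 20 (W = 14 + 6 = 20)
K(y) = 3*y*(11 + y) (K(y) = (11 + y)*(3*y) = 3*y*(11 + y))
-110*(W + K(0)) = -110*(20 + 3*0*(11 + 0)) = -110*(20 + 3*0*11) = -110*(20 + 0) = -110*20 = -2200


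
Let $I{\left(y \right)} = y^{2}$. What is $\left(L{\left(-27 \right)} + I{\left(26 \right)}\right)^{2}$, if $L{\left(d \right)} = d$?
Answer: $421201$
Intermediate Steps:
$\left(L{\left(-27 \right)} + I{\left(26 \right)}\right)^{2} = \left(-27 + 26^{2}\right)^{2} = \left(-27 + 676\right)^{2} = 649^{2} = 421201$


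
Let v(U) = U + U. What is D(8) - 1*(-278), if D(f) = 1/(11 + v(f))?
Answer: 7507/27 ≈ 278.04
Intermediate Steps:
v(U) = 2*U
D(f) = 1/(11 + 2*f)
D(8) - 1*(-278) = 1/(11 + 2*8) - 1*(-278) = 1/(11 + 16) + 278 = 1/27 + 278 = 7507/27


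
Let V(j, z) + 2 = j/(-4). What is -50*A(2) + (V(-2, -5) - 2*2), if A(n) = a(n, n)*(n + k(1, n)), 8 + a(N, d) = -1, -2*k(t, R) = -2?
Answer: 2689/2 ≈ 1344.5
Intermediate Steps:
k(t, R) = 1 (k(t, R) = -½*(-2) = 1)
a(N, d) = -9 (a(N, d) = -8 - 1 = -9)
V(j, z) = -2 - j/4 (V(j, z) = -2 + j/(-4) = -2 + j*(-¼) = -2 - j/4)
A(n) = -9 - 9*n (A(n) = -9*(n + 1) = -9*(1 + n) = -9 - 9*n)
-50*A(2) + (V(-2, -5) - 2*2) = -50*(-9 - 9*2) + ((-2 - ¼*(-2)) - 2*2) = -50*(-9 - 18) + ((-2 + ½) - 4) = -50*(-27) + (-3/2 - 4) = 1350 - 11/2 = 2689/2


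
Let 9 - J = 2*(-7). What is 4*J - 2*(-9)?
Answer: 110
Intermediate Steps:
J = 23 (J = 9 - 2*(-7) = 9 - 1*(-14) = 9 + 14 = 23)
4*J - 2*(-9) = 4*23 - 2*(-9) = 92 + 18 = 110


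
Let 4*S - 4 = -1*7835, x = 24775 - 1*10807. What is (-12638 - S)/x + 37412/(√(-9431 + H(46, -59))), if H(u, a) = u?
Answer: -42721/55872 - 37412*I*√9385/9385 ≈ -0.76462 - 386.18*I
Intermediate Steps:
x = 13968 (x = 24775 - 10807 = 13968)
S = -7831/4 (S = 1 + (-1*7835)/4 = 1 + (¼)*(-7835) = 1 - 7835/4 = -7831/4 ≈ -1957.8)
(-12638 - S)/x + 37412/(√(-9431 + H(46, -59))) = (-12638 - 1*(-7831/4))/13968 + 37412/(√(-9431 + 46)) = (-12638 + 7831/4)*(1/13968) + 37412/(√(-9385)) = -42721/4*1/13968 + 37412/((I*√9385)) = -42721/55872 + 37412*(-I*√9385/9385) = -42721/55872 - 37412*I*√9385/9385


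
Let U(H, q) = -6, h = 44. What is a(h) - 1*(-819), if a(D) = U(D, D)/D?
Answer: 18015/22 ≈ 818.86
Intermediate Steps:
a(D) = -6/D
a(h) - 1*(-819) = -6/44 - 1*(-819) = -6*1/44 + 819 = -3/22 + 819 = 18015/22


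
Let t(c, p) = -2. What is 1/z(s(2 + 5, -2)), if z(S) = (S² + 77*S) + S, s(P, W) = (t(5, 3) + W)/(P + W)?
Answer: -25/1544 ≈ -0.016192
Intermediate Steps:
s(P, W) = (-2 + W)/(P + W)
z(S) = S² + 78*S
1/z(s(2 + 5, -2)) = 1/(((-2 - 2)/((2 + 5) - 2))*(78 + (-2 - 2)/((2 + 5) - 2))) = 1/((-4/(7 - 2))*(78 - 4/(7 - 2))) = 1/((-4/5)*(78 - 4/5)) = 1/(((⅕)*(-4))*(78 + (⅕)*(-4))) = 1/(-4*(78 - ⅘)/5) = 1/(-⅘*386/5) = 1/(-1544/25) = -25/1544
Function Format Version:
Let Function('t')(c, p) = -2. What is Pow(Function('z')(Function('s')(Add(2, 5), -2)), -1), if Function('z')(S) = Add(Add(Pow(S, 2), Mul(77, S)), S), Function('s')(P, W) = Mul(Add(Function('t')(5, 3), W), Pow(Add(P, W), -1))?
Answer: Rational(-25, 1544) ≈ -0.016192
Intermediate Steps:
Function('s')(P, W) = Mul(Pow(Add(P, W), -1), Add(-2, W)) (Function('s')(P, W) = Mul(Add(-2, W), Pow(Add(P, W), -1)) = Mul(Pow(Add(P, W), -1), Add(-2, W)))
Function('z')(S) = Add(Pow(S, 2), Mul(78, S))
Pow(Function('z')(Function('s')(Add(2, 5), -2)), -1) = Pow(Mul(Mul(Pow(Add(Add(2, 5), -2), -1), Add(-2, -2)), Add(78, Mul(Pow(Add(Add(2, 5), -2), -1), Add(-2, -2)))), -1) = Pow(Mul(Mul(Pow(Add(7, -2), -1), -4), Add(78, Mul(Pow(Add(7, -2), -1), -4))), -1) = Pow(Mul(Mul(Pow(5, -1), -4), Add(78, Mul(Pow(5, -1), -4))), -1) = Pow(Mul(Mul(Rational(1, 5), -4), Add(78, Mul(Rational(1, 5), -4))), -1) = Pow(Mul(Rational(-4, 5), Add(78, Rational(-4, 5))), -1) = Pow(Mul(Rational(-4, 5), Rational(386, 5)), -1) = Pow(Rational(-1544, 25), -1) = Rational(-25, 1544)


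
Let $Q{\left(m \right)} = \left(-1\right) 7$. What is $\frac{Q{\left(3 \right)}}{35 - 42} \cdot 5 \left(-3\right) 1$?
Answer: $-15$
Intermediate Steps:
$Q{\left(m \right)} = -7$
$\frac{Q{\left(3 \right)}}{35 - 42} \cdot 5 \left(-3\right) 1 = - \frac{7}{35 - 42} \cdot 5 \left(-3\right) 1 = - \frac{7}{-7} \left(\left(-15\right) 1\right) = \left(-7\right) \left(- \frac{1}{7}\right) \left(-15\right) = 1 \left(-15\right) = -15$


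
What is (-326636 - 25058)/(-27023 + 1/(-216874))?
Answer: 76273284556/5860586103 ≈ 13.015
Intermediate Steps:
(-326636 - 25058)/(-27023 + 1/(-216874)) = -351694/(-27023 - 1/216874) = -351694/(-5860586103/216874) = -351694*(-216874/5860586103) = 76273284556/5860586103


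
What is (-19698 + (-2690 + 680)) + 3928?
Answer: -17780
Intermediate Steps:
(-19698 + (-2690 + 680)) + 3928 = (-19698 - 2010) + 3928 = -21708 + 3928 = -17780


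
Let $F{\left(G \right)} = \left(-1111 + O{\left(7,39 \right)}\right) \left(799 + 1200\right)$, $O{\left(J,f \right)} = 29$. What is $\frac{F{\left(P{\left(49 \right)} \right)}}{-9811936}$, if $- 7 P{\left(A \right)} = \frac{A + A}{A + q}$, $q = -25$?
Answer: $\frac{1081459}{4905968} \approx 0.22044$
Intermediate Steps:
$P{\left(A \right)} = - \frac{2 A}{7 \left(-25 + A\right)}$ ($P{\left(A \right)} = - \frac{\left(A + A\right) \frac{1}{A - 25}}{7} = - \frac{2 A \frac{1}{-25 + A}}{7} = - \frac{2 A}{7 \left(-25 + A\right)}$)
$F{\left(G \right)} = -2162918$ ($F{\left(G \right)} = \left(-1111 + 29\right) \left(799 + 1200\right) = \left(-1082\right) 1999 = -2162918$)
$\frac{F{\left(P{\left(49 \right)} \right)}}{-9811936} = - \frac{2162918}{-9811936} = \left(-2162918\right) \left(- \frac{1}{9811936}\right) = \frac{1081459}{4905968}$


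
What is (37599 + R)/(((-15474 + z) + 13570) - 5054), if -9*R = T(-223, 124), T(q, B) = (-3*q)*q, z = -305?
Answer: -162526/21789 ≈ -7.4591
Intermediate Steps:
T(q, B) = -3*q**2
R = 49729/3 (R = -(-1)*(-223)**2/3 = -(-1)*49729/3 = -1/9*(-149187) = 49729/3 ≈ 16576.)
(37599 + R)/(((-15474 + z) + 13570) - 5054) = (37599 + 49729/3)/(((-15474 - 305) + 13570) - 5054) = 162526/(3*((-15779 + 13570) - 5054)) = 162526/(3*(-2209 - 5054)) = (162526/3)/(-7263) = (162526/3)*(-1/7263) = -162526/21789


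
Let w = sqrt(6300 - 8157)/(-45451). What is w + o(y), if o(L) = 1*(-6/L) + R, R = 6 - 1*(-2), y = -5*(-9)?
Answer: 118/15 - I*sqrt(1857)/45451 ≈ 7.8667 - 0.00094812*I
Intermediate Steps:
y = 45
w = -I*sqrt(1857)/45451 (w = sqrt(-1857)*(-1/45451) = (I*sqrt(1857))*(-1/45451) = -I*sqrt(1857)/45451 ≈ -0.00094812*I)
R = 8 (R = 6 + 2 = 8)
o(L) = 8 - 6/L (o(L) = 1*(-6/L) + 8 = -6/L + 8 = 8 - 6/L)
w + o(y) = -I*sqrt(1857)/45451 + (8 - 6/45) = -I*sqrt(1857)/45451 + (8 - 6*1/45) = -I*sqrt(1857)/45451 + (8 - 2/15) = -I*sqrt(1857)/45451 + 118/15 = 118/15 - I*sqrt(1857)/45451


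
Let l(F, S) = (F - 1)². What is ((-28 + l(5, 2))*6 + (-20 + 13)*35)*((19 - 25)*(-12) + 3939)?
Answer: -1271487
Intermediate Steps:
l(F, S) = (-1 + F)²
((-28 + l(5, 2))*6 + (-20 + 13)*35)*((19 - 25)*(-12) + 3939) = ((-28 + (-1 + 5)²)*6 + (-20 + 13)*35)*((19 - 25)*(-12) + 3939) = ((-28 + 4²)*6 - 7*35)*(-6*(-12) + 3939) = ((-28 + 16)*6 - 245)*(72 + 3939) = (-12*6 - 245)*4011 = (-72 - 245)*4011 = -317*4011 = -1271487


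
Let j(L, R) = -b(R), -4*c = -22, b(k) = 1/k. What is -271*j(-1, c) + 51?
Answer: 1103/11 ≈ 100.27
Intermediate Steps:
c = 11/2 (c = -1/4*(-22) = 11/2 ≈ 5.5000)
j(L, R) = -1/R
-271*j(-1, c) + 51 = -(-271)/11/2 + 51 = -(-271)*2/11 + 51 = -271*(-2/11) + 51 = 542/11 + 51 = 1103/11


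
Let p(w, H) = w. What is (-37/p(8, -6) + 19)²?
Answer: 13225/64 ≈ 206.64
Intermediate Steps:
(-37/p(8, -6) + 19)² = (-37/8 + 19)² = (115/8)² = 13225/64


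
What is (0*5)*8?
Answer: 0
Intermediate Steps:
(0*5)*8 = 0*8 = 0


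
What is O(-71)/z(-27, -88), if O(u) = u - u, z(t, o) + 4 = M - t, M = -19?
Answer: 0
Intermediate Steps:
z(t, o) = -23 - t (z(t, o) = -4 + (-19 - t) = -23 - t)
O(u) = 0
O(-71)/z(-27, -88) = 0/(-23 - 1*(-27)) = 0/(-23 + 27) = 0/4 = 0*(1/4) = 0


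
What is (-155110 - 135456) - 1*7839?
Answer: -298405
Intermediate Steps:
(-155110 - 135456) - 1*7839 = -290566 - 7839 = -298405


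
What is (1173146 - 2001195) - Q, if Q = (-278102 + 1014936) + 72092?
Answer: -1636975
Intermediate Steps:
Q = 808926 (Q = 736834 + 72092 = 808926)
(1173146 - 2001195) - Q = (1173146 - 2001195) - 1*808926 = -828049 - 808926 = -1636975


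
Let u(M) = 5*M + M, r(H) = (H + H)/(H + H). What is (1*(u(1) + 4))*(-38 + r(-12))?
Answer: -370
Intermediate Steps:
r(H) = 1 (r(H) = (2*H)/((2*H)) = (2*H)*(1/(2*H)) = 1)
u(M) = 6*M
(1*(u(1) + 4))*(-38 + r(-12)) = (1*(6*1 + 4))*(-38 + 1) = (1*(6 + 4))*(-37) = (1*10)*(-37) = 10*(-37) = -370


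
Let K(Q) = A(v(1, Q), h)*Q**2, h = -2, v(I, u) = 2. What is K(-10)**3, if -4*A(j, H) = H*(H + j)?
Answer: 0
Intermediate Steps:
A(j, H) = -H*(H + j)/4
K(Q) = 0 (K(Q) = (-1/4*(-2)*(-2 + 2))*Q**2 = (-1/4*(-2)*0)*Q**2 = 0*Q**2 = 0)
K(-10)**3 = 0**3 = 0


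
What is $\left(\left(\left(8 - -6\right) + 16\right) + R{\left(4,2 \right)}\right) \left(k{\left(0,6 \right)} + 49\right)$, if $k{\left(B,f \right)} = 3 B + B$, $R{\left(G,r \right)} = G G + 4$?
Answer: $2450$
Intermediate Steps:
$R{\left(G,r \right)} = 4 + G^{2}$ ($R{\left(G,r \right)} = G^{2} + 4 = 4 + G^{2}$)
$k{\left(B,f \right)} = 4 B$
$\left(\left(\left(8 - -6\right) + 16\right) + R{\left(4,2 \right)}\right) \left(k{\left(0,6 \right)} + 49\right) = \left(\left(\left(8 - -6\right) + 16\right) + \left(4 + 4^{2}\right)\right) \left(4 \cdot 0 + 49\right) = \left(\left(\left(8 + 6\right) + 16\right) + \left(4 + 16\right)\right) \left(0 + 49\right) = \left(\left(14 + 16\right) + 20\right) 49 = \left(30 + 20\right) 49 = 50 \cdot 49 = 2450$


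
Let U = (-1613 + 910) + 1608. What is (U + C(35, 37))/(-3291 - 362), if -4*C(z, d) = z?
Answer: -3585/14612 ≈ -0.24535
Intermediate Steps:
C(z, d) = -z/4
U = 905 (U = -703 + 1608 = 905)
(U + C(35, 37))/(-3291 - 362) = (905 - ¼*35)/(-3291 - 362) = (905 - 35/4)/(-3653) = (3585/4)*(-1/3653) = -3585/14612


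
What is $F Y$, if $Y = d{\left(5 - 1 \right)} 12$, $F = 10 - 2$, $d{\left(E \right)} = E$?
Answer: $384$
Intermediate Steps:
$F = 8$
$Y = 48$ ($Y = \left(5 - 1\right) 12 = 4 \cdot 12 = 48$)
$F Y = 8 \cdot 48 = 384$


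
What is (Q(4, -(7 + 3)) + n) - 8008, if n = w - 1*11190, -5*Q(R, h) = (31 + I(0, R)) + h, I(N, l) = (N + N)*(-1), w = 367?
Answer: -94176/5 ≈ -18835.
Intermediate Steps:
I(N, l) = -2*N (I(N, l) = (2*N)*(-1) = -2*N)
Q(R, h) = -31/5 - h/5 (Q(R, h) = -((31 - 2*0) + h)/5 = -((31 + 0) + h)/5 = -(31 + h)/5 = -31/5 - h/5)
n = -10823 (n = 367 - 1*11190 = 367 - 11190 = -10823)
(Q(4, -(7 + 3)) + n) - 8008 = ((-31/5 - (-1)*(7 + 3)/5) - 10823) - 8008 = ((-31/5 - (-1)*10/5) - 10823) - 8008 = ((-31/5 - ⅕*(-10)) - 10823) - 8008 = ((-31/5 + 2) - 10823) - 8008 = (-21/5 - 10823) - 8008 = -54136/5 - 8008 = -94176/5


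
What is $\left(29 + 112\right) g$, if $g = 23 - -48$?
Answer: $10011$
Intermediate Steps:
$g = 71$ ($g = 23 + 48 = 71$)
$\left(29 + 112\right) g = \left(29 + 112\right) 71 = 141 \cdot 71 = 10011$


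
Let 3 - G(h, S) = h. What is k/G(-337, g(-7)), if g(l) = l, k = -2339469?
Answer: -2339469/340 ≈ -6880.8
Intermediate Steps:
G(h, S) = 3 - h
k/G(-337, g(-7)) = -2339469/(3 - 1*(-337)) = -2339469/(3 + 337) = -2339469/340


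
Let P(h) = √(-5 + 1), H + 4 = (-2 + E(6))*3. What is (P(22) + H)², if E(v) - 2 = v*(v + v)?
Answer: 44940 + 848*I ≈ 44940.0 + 848.0*I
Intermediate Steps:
E(v) = 2 + 2*v² (E(v) = 2 + v*(v + v) = 2 + v*(2*v) = 2 + 2*v²)
H = 212 (H = -4 + (-2 + (2 + 2*6²))*3 = -4 + (-2 + (2 + 2*36))*3 = -4 + (-2 + (2 + 72))*3 = -4 + (-2 + 74)*3 = -4 + 72*3 = -4 + 216 = 212)
P(h) = 2*I (P(h) = √(-4) = 2*I)
(P(22) + H)² = (2*I + 212)² = (212 + 2*I)²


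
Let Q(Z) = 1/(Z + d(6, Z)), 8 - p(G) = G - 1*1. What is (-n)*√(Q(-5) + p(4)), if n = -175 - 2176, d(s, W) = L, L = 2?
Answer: 2351*√42/3 ≈ 5078.7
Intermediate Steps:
d(s, W) = 2
p(G) = 9 - G (p(G) = 8 - (G - 1*1) = 8 - (G - 1) = 8 - (-1 + G) = 8 + (1 - G) = 9 - G)
Q(Z) = 1/(2 + Z) (Q(Z) = 1/(Z + 2) = 1/(2 + Z))
n = -2351
(-n)*√(Q(-5) + p(4)) = (-1*(-2351))*√(1/(2 - 5) + (9 - 1*4)) = 2351*√(1/(-3) + (9 - 4)) = 2351*√(-⅓ + 5) = 2351*√(14/3) = 2351*(√42/3) = 2351*√42/3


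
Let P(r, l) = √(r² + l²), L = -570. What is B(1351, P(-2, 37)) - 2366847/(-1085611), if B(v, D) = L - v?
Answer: -2083091884/1085611 ≈ -1918.8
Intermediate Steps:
P(r, l) = √(l² + r²)
B(v, D) = -570 - v
B(1351, P(-2, 37)) - 2366847/(-1085611) = (-570 - 1*1351) - 2366847/(-1085611) = (-570 - 1351) - 2366847*(-1)/1085611 = -1921 - 1*(-2366847/1085611) = -1921 + 2366847/1085611 = -2083091884/1085611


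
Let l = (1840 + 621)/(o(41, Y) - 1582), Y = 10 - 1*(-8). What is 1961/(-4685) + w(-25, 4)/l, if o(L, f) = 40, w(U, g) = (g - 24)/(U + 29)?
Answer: 31295329/11529785 ≈ 2.7143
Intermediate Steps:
Y = 18 (Y = 10 + 8 = 18)
w(U, g) = (-24 + g)/(29 + U)
l = -2461/1542 (l = (1840 + 621)/(40 - 1582) = 2461/(-1542) = 2461*(-1/1542) = -2461/1542 ≈ -1.5960)
1961/(-4685) + w(-25, 4)/l = 1961/(-4685) + ((-24 + 4)/(29 - 25))/(-2461/1542) = 1961*(-1/4685) + (-20/4)*(-1542/2461) = -1961/4685 + ((¼)*(-20))*(-1542/2461) = -1961/4685 - 5*(-1542/2461) = -1961/4685 + 7710/2461 = 31295329/11529785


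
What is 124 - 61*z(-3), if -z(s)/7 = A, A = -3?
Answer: -1157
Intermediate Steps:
z(s) = 21 (z(s) = -7*(-3) = 21)
124 - 61*z(-3) = 124 - 61*21 = 124 - 1281 = -1157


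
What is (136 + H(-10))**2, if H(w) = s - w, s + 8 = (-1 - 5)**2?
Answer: 30276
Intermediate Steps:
s = 28 (s = -8 + (-1 - 5)**2 = -8 + (-6)**2 = -8 + 36 = 28)
H(w) = 28 - w
(136 + H(-10))**2 = (136 + (28 - 1*(-10)))**2 = (136 + (28 + 10))**2 = (136 + 38)**2 = 174**2 = 30276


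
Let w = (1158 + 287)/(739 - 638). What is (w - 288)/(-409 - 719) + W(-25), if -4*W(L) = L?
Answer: 739693/113928 ≈ 6.4926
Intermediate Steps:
w = 1445/101 ≈ 14.307
W(L) = -L/4
(w - 288)/(-409 - 719) + W(-25) = (1445/101 - 288)/(-409 - 719) - ¼*(-25) = -27643/101/(-1128) + 25/4 = -27643/101*(-1/1128) + 25/4 = 27643/113928 + 25/4 = 739693/113928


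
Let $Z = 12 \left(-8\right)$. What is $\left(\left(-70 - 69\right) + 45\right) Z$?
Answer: $9024$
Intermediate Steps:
$Z = -96$
$\left(\left(-70 - 69\right) + 45\right) Z = \left(\left(-70 - 69\right) + 45\right) \left(-96\right) = \left(-139 + 45\right) \left(-96\right) = \left(-94\right) \left(-96\right) = 9024$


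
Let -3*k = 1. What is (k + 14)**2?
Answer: 1681/9 ≈ 186.78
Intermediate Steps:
k = -1/3 (k = -1/3*1 = -1/3 ≈ -0.33333)
(k + 14)**2 = (-1/3 + 14)**2 = (41/3)**2 = 1681/9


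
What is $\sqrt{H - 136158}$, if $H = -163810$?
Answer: $8 i \sqrt{4687} \approx 547.69 i$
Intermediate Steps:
$\sqrt{H - 136158} = \sqrt{-163810 - 136158} = \sqrt{-299968} = 8 i \sqrt{4687}$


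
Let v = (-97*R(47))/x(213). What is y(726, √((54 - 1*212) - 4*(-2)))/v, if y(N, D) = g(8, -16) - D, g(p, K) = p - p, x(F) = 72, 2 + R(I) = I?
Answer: 8*I*√6/97 ≈ 0.20202*I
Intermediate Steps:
R(I) = -2 + I
g(p, K) = 0
v = -485/8 (v = -97*(-2 + 47)/72 = -97*45*(1/72) = -4365*1/72 = -485/8 ≈ -60.625)
y(N, D) = -D (y(N, D) = 0 - D = -D)
y(726, √((54 - 1*212) - 4*(-2)))/v = (-√((54 - 1*212) - 4*(-2)))/(-485/8) = -√((54 - 212) + 8)*(-8/485) = -√(-158 + 8)*(-8/485) = -√(-150)*(-8/485) = -5*I*√6*(-8/485) = 8*I*√6/97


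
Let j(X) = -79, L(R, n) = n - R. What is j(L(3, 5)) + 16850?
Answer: 16771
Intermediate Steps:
j(L(3, 5)) + 16850 = -79 + 16850 = 16771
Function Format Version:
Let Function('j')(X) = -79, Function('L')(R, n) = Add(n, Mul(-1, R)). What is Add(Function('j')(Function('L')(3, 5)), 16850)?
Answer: 16771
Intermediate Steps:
Add(Function('j')(Function('L')(3, 5)), 16850) = Add(-79, 16850) = 16771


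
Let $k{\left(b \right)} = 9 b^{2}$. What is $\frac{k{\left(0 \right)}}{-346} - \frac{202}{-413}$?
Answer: $\frac{202}{413} \approx 0.4891$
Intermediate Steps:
$\frac{k{\left(0 \right)}}{-346} - \frac{202}{-413} = \frac{9 \cdot 0^{2}}{-346} - \frac{202}{-413} = 9 \cdot 0 \left(- \frac{1}{346}\right) - - \frac{202}{413} = 0 \left(- \frac{1}{346}\right) + \frac{202}{413} = 0 + \frac{202}{413} = \frac{202}{413}$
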